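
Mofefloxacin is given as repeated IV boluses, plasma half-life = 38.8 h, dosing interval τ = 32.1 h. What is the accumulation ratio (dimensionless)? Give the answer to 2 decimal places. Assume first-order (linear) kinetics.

k = ln2 / t½ = 0.693147 / 38.8 = 0.01786 h⁻¹
e^(−kτ) = e^(−0.01786 × 32.1) = 0.5637
Accumulation ratio R = 1 / (1 − e^(−kτ)) = 1 / (1 − 0.5637) = 2.292

2.29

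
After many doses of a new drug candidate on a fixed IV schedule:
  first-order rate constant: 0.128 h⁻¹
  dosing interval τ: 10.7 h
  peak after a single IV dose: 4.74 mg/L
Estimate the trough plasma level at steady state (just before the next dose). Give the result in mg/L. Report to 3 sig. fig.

e^(−kτ) = e^(−0.1280 × 10.7) = 0.2542
Accumulation ratio R = 1 / (1 − e^(−kτ)) = 1 / (1 − 0.2542) = 1.341
Steady-state trough = C₀ × R × e^(−kτ) = 4.74 × 1.341 × 0.2542 = 1.616 mg/L

1.62 mg/L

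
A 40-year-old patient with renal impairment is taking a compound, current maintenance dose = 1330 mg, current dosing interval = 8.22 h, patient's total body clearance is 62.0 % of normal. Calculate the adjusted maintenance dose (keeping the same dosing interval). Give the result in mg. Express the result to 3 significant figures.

825 mg

To keep the same average steady-state level, dosing rate must scale with clearance.
CL ratio = 62.0 / 100 = 0.6200
New dose (same interval) = 1330 × 0.6200 = 824.6 mg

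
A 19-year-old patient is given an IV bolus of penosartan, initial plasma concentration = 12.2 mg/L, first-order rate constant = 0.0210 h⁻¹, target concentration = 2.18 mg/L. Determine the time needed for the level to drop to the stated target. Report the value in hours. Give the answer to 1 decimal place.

82.0 h

t = ln(C₀ / C) / k = ln(12.20 / 2.18) / 0.02100
  = ln(5.596) / 0.02100 = 1.722 / 0.02100 = 82.00 h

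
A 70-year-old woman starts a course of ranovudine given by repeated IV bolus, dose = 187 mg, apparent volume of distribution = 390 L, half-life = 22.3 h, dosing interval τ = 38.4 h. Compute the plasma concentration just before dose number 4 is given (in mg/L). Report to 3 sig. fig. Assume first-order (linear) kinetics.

C₀ per dose = Dose / Vd = 187 / 390 = 0.4795 mg/L
k = ln2 / t½ = 0.693147 / 22.3 = 0.03108 h⁻¹
Fraction remaining after one interval: r = e^(−kτ) = e^(−0.03108 × 38.4) = 0.3032
Before dose 4, 3 doses have been given (aged 1τ, 2τ, 3τ).
C_trough = C₀ × (r + r² + … + r^3) = C₀ × r(1−r^3)/(1−r)
        = 0.4795 × 0.3032 × (1 − 0.02787) / (1 − 0.3032) = 0.2028 mg/L

0.203 mg/L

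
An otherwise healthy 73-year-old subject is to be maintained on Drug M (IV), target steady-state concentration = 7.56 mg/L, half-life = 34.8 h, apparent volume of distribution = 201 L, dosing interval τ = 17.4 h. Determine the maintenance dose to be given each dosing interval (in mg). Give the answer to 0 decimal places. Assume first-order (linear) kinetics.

k = ln2 / t½ = 0.693147 / 34.8 = 0.01992 h⁻¹
CL = k × Vd = 0.01992 × 201 = 4.004 L/h
At steady state, Dose/τ = Css × CL.
Dose = Css × CL × τ = 7.56 × 4.004 × 17.4 = 526.7 mg

527 mg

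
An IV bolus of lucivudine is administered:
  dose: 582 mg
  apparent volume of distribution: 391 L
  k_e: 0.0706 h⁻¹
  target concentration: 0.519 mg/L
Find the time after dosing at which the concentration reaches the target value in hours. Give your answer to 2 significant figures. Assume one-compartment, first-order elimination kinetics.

C₀ = Dose / Vd = 582.0 / 391 = 1.488 mg/L
t = ln(C₀ / C) / k = ln(1.488 / 0.519) / 0.07060
  = ln(2.867) / 0.07060 = 1.053 / 0.07060 = 14.92 h

15 h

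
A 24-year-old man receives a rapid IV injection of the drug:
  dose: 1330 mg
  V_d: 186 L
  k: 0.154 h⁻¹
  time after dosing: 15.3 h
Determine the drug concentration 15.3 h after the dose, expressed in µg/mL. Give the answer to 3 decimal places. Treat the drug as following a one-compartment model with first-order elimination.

0.678 µg/mL

C₀ = Dose / Vd = 1330 / 186 = 7.151 mg/L
C = C₀ · e^(−k·t) = 7.151 × e^(−0.1540 × 15.3)
  = 7.151 × 0.09478 = 0.6778 mg/L
(0.6778 mg/L = 0.6778 µg/mL)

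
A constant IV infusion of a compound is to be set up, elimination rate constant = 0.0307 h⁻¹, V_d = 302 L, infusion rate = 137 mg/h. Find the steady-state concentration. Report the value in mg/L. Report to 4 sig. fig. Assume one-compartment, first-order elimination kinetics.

14.78 mg/L

CL = k × Vd = 0.03070 × 302 = 9.271 L/h
At steady state Css = R₀ / CL = 137 / 9.271 = 14.78 mg/L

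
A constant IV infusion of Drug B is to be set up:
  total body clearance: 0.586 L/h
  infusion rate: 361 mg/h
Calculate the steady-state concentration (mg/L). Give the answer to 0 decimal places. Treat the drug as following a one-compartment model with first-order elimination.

616 mg/L

At steady state Css = R₀ / CL = 361 / 0.5860 = 616.0 mg/L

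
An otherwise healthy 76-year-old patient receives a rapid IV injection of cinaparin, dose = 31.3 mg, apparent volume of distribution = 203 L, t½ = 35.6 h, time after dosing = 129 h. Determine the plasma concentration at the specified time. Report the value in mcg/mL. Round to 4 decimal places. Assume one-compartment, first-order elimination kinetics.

C₀ = Dose / Vd = 31.30 / 203 = 0.1542 mg/L
k = ln2 / t½ = 0.693147 / 35.6 = 0.01947 h⁻¹
C = C₀ · e^(−k·t) = 0.1542 × e^(−0.01947 × 129)
  = 0.1542 × 0.08114 = 0.01251 mg/L
(0.01251 mg/L = 0.01251 mcg/mL)

0.0125 mcg/mL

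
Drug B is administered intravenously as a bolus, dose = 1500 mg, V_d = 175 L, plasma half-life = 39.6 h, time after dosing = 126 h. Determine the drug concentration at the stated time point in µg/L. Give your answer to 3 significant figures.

945 µg/L

C₀ = Dose / Vd = 1500 / 175 = 8.571 mg/L
k = ln2 / t½ = 0.693147 / 39.6 = 0.01750 h⁻¹
C = C₀ · e^(−k·t) = 8.571 × e^(−0.01750 × 126)
  = 8.571 × 0.1103 = 0.9454 mg/L
Convert: 0.9454 mg/L × 1000 = 945.4 µg/L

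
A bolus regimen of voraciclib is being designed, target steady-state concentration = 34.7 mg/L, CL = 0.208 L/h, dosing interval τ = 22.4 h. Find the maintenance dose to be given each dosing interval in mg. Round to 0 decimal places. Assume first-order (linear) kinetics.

At steady state, Dose/τ = Css × CL.
Dose = Css × CL × τ = 34.7 × 0.2080 × 22.4 = 161.7 mg

162 mg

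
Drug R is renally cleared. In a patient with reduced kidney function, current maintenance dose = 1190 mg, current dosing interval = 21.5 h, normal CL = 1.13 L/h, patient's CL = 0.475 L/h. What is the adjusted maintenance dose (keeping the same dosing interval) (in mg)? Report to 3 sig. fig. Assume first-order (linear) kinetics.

To keep the same average steady-state level, dosing rate must scale with clearance.
CL ratio = 0.475 / 1.13 = 0.4204
New dose (same interval) = 1190 × 0.4204 = 500.3 mg

500 mg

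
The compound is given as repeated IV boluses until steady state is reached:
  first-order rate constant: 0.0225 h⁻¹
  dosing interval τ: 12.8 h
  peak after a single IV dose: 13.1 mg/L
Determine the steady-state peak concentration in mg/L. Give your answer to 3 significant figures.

e^(−kτ) = e^(−0.02250 × 12.8) = 0.7498
Accumulation ratio R = 1 / (1 − e^(−kτ)) = 1 / (1 − 0.7498) = 3.997
Steady-state peak = C₀ × R = 13.1 × 3.997 = 52.36 mg/L

52.4 mg/L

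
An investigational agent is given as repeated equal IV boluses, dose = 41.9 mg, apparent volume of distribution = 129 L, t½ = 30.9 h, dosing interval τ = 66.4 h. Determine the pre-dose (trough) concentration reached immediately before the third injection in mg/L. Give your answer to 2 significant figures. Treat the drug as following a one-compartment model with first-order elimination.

0.090 mg/L

C₀ per dose = Dose / Vd = 41.9 / 129 = 0.3248 mg/L
k = ln2 / t½ = 0.693147 / 30.9 = 0.02243 h⁻¹
Fraction remaining after one interval: r = e^(−kτ) = e^(−0.02243 × 66.4) = 0.2255
Before dose 3, 2 doses have been given (aged 1τ, 2τ).
C_trough = C₀ × (r + r²) = 0.3248 × (0.2255 + 0.05085) = 0.08976 mg/L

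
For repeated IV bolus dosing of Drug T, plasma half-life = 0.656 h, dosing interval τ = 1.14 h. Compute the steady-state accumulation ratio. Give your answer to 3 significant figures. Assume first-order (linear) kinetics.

k = ln2 / t½ = 0.693147 / 0.656 = 1.057 h⁻¹
e^(−kτ) = e^(−1.057 × 1.14) = 0.2997
Accumulation ratio R = 1 / (1 − e^(−kτ)) = 1 / (1 − 0.2997) = 1.428

1.43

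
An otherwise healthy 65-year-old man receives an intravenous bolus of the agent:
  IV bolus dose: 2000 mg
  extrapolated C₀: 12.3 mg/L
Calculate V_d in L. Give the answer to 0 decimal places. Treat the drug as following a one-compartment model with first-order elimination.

163 L

Vd = Dose / C₀ = 2000 / 12.3 = 162.6 L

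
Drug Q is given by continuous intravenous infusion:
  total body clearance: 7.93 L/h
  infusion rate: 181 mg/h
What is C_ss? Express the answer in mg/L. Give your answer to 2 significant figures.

23 mg/L

At steady state Css = R₀ / CL = 181 / 7.930 = 22.82 mg/L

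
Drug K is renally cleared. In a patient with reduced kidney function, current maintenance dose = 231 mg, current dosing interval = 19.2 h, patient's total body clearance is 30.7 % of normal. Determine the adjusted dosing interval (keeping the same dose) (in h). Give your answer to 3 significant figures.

To keep the same average steady-state level, dosing rate must scale with clearance.
CL ratio = 30.7 / 100 = 0.3070
New interval (same dose) = 19.2 / 0.3070 = 62.54 h

62.5 h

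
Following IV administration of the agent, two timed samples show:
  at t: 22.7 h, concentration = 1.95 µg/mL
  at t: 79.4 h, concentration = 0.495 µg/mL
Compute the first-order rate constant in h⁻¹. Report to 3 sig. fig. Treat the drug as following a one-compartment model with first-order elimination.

k = ln(C₁/C₂) / (t₂ − t₁) = ln(1.95/0.495) / (79.4 − 22.7)
  = 1.371 / 56.70 = 0.02418 h⁻¹

0.0242 h⁻¹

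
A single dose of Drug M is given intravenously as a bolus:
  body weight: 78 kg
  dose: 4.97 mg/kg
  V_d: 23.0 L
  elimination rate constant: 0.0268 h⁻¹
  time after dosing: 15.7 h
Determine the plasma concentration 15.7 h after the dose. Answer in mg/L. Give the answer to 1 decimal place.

11.1 mg/L

Total dose = 4.97 × 78 = 387.7 mg
C₀ = Dose / Vd = 387.7 / 23.0 = 16.86 mg/L
C = C₀ · e^(−k·t) = 16.86 × e^(−0.02680 × 15.7)
  = 16.86 × 0.6565 = 11.07 mg/L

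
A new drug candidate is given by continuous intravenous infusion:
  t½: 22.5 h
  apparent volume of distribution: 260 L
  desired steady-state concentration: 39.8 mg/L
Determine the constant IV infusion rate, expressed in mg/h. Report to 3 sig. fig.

319 mg/h

k = ln2 / t½ = 0.693147 / 22.5 = 0.03081 h⁻¹
CL = k × Vd = 0.03081 × 260 = 8.011 L/h
At steady state, infusion rate R₀ = Css × CL = 39.8 × 8.011 = 318.8 mg/h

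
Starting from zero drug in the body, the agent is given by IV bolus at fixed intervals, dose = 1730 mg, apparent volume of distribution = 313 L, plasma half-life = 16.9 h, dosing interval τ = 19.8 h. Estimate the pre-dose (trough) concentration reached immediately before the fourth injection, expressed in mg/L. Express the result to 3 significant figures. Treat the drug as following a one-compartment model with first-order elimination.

C₀ per dose = Dose / Vd = 1730 / 313 = 5.527 mg/L
k = ln2 / t½ = 0.693147 / 16.9 = 0.04101 h⁻¹
Fraction remaining after one interval: r = e^(−kτ) = e^(−0.04101 × 19.8) = 0.4440
Before dose 4, 3 doses have been given (aged 1τ, 2τ, 3τ).
C_trough = C₀ × (r + r² + … + r^3) = C₀ × r(1−r^3)/(1−r)
        = 5.527 × 0.4440 × (1 − 0.08753) / (1 − 0.4440) = 4.027 mg/L

4.03 mg/L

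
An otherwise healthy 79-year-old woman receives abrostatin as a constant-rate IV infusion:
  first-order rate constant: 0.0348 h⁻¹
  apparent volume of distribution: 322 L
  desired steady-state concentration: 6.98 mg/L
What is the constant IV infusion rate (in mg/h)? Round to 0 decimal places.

CL = k × Vd = 0.03480 × 322 = 11.21 L/h
At steady state, infusion rate R₀ = Css × CL = 6.98 × 11.21 = 78.25 mg/h

78 mg/h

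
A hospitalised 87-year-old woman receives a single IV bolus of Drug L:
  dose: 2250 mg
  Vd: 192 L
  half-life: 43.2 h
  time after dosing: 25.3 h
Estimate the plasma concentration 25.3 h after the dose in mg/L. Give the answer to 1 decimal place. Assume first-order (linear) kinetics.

7.8 mg/L

C₀ = Dose / Vd = 2250 / 192 = 11.72 mg/L
k = ln2 / t½ = 0.693147 / 43.2 = 0.01605 h⁻¹
C = C₀ · e^(−k·t) = 11.72 × e^(−0.01605 × 25.3)
  = 11.72 × 0.6663 = 7.809 mg/L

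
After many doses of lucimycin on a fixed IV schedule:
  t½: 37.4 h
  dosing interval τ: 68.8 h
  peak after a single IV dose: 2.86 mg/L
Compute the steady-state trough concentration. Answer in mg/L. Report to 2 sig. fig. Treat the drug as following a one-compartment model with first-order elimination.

1.1 mg/L

k = ln2 / t½ = 0.693147 / 37.4 = 0.01853 h⁻¹
e^(−kτ) = e^(−0.01853 × 68.8) = 0.2795
Accumulation ratio R = 1 / (1 − e^(−kτ)) = 1 / (1 − 0.2795) = 1.388
Steady-state trough = C₀ × R × e^(−kτ) = 2.86 × 1.388 × 0.2795 = 1.110 mg/L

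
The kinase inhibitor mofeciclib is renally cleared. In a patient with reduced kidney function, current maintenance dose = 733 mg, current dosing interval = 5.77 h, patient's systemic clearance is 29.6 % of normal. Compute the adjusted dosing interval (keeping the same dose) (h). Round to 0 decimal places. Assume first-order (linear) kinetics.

19 h

To keep the same average steady-state level, dosing rate must scale with clearance.
CL ratio = 29.6 / 100 = 0.2960
New interval (same dose) = 5.77 / 0.2960 = 19.49 h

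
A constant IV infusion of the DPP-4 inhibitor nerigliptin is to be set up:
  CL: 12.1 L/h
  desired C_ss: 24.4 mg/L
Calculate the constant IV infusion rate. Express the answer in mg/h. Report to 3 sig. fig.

295 mg/h

At steady state, infusion rate R₀ = Css × CL = 24.4 × 12.10 = 295.2 mg/h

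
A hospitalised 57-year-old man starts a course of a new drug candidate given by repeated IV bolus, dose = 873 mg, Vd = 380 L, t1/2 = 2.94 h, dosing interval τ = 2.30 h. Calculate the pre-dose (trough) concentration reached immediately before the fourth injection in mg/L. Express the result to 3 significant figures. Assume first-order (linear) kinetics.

C₀ per dose = Dose / Vd = 873 / 380 = 2.297 mg/L
k = ln2 / t½ = 0.693147 / 2.94 = 0.2358 h⁻¹
Fraction remaining after one interval: r = e^(−kτ) = e^(−0.2358 × 2.30) = 0.5814
Before dose 4, 3 doses have been given (aged 1τ, 2τ, 3τ).
C_trough = C₀ × (r + r² + … + r^3) = C₀ × r(1−r^3)/(1−r)
        = 2.297 × 0.5814 × (1 − 0.1965) / (1 − 0.5814) = 2.563 mg/L

2.56 mg/L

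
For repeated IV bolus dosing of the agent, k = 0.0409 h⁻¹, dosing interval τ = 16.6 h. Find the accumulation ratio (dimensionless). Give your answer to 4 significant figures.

e^(−kτ) = e^(−0.04090 × 16.6) = 0.5072
Accumulation ratio R = 1 / (1 − e^(−kτ)) = 1 / (1 − 0.5072) = 2.029

2.029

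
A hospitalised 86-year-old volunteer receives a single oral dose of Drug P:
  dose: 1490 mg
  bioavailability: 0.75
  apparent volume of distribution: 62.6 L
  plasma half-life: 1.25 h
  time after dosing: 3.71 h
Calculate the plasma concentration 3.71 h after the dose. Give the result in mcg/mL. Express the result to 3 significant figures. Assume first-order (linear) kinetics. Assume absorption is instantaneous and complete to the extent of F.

2.28 mcg/mL

Amount reaching circulation = F × Dose = 0.75 × 1490 = 1118 mg
C₀ = F·Dose / Vd = 1118 / 62.6 = 17.86 mg/L
k = ln2 / t½ = 0.693147 / 1.25 = 0.5545 h⁻¹
C = C₀ · e^(−k·t) = 17.86 × e^(−0.5545 × 3.71)
  = 17.86 × 0.1278 = 2.283 mg/L
(2.283 mg/L = 2.283 mcg/mL)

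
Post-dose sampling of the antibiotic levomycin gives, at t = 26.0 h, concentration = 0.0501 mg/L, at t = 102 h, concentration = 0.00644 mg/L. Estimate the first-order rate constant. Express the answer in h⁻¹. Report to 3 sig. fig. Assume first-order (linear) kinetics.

0.0270 h⁻¹

k = ln(C₁/C₂) / (t₂ − t₁) = ln(0.0501/0.00644) / (102 − 26.0)
  = 2.051 / 76.00 = 0.02699 h⁻¹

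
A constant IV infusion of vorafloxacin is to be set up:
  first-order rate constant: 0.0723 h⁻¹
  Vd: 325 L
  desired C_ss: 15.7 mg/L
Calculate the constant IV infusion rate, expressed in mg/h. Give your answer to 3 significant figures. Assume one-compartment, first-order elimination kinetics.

369 mg/h

CL = k × Vd = 0.07230 × 325 = 23.50 L/h
At steady state, infusion rate R₀ = Css × CL = 15.7 × 23.50 = 369.0 mg/h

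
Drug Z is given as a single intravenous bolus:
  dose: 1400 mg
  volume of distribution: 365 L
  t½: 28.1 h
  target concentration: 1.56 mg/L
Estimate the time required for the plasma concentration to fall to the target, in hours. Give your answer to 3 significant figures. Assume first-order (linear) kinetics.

36.5 h

C₀ = Dose / Vd = 1400 / 365 = 3.836 mg/L
k = ln2 / t½ = 0.693147 / 28.1 = 0.02467 h⁻¹
t = ln(C₀ / C) / k = ln(3.836 / 1.56) / 0.02467
  = ln(2.459) / 0.02467 = 0.8998 / 0.02467 = 36.47 h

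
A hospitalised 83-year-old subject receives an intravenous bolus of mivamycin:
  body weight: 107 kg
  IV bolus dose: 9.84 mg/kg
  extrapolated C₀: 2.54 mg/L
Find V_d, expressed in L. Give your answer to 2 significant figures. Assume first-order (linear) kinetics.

410 L

Dose = 9.84 × 107 = 1053 mg
Vd = Dose / C₀ = 1053 / 2.54 = 414.6 L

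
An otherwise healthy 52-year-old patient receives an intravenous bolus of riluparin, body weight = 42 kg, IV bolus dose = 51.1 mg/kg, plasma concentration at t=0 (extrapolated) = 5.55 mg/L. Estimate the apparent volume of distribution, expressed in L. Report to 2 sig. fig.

390 L

Dose = 51.1 × 42 = 2146 mg
Vd = Dose / C₀ = 2146 / 5.55 = 386.7 L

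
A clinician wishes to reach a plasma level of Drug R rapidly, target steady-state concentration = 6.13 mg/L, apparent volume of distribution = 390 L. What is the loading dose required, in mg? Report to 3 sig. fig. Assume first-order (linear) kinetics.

LD = Css × Vd = 6.13 × 390 = 2391 mg

2390 mg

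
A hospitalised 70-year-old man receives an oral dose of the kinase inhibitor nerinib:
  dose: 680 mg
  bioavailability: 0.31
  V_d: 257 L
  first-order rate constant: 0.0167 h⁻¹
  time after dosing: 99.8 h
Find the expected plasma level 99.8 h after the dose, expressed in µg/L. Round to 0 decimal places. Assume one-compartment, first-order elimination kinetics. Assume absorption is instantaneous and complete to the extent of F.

155 µg/L

Amount reaching circulation = F × Dose = 0.31 × 680.0 = 210.8 mg
C₀ = F·Dose / Vd = 210.8 / 257 = 0.8202 mg/L
C = C₀ · e^(−k·t) = 0.8202 × e^(−0.01670 × 99.8)
  = 0.8202 × 0.1889 = 0.1549 mg/L
Convert: 0.1549 mg/L × 1000 = 154.9 µg/L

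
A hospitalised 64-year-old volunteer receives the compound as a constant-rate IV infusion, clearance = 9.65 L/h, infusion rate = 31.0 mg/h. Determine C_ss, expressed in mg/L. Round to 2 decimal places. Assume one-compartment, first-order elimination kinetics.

3.21 mg/L

At steady state Css = R₀ / CL = 31.0 / 9.650 = 3.212 mg/L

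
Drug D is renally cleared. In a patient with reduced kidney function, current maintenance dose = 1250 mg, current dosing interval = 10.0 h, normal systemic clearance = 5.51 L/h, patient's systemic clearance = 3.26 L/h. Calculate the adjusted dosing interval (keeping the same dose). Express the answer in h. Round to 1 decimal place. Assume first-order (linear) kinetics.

16.9 h

To keep the same average steady-state level, dosing rate must scale with clearance.
CL ratio = 3.26 / 5.51 = 0.5917
New interval (same dose) = 10.0 / 0.5917 = 16.90 h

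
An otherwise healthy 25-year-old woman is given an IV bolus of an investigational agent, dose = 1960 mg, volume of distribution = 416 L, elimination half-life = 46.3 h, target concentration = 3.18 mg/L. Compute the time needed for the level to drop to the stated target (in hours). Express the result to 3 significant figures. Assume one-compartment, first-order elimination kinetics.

26.3 h

C₀ = Dose / Vd = 1960 / 416 = 4.712 mg/L
k = ln2 / t½ = 0.693147 / 46.3 = 0.01497 h⁻¹
t = ln(C₀ / C) / k = ln(4.712 / 3.18) / 0.01497
  = ln(1.482) / 0.01497 = 0.3934 / 0.01497 = 26.28 h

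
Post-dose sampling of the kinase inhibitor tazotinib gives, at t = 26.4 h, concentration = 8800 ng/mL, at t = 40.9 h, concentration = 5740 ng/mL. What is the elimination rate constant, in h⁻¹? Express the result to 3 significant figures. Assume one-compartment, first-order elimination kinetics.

0.0295 h⁻¹

k = ln(C₁/C₂) / (t₂ − t₁) = ln(8800/5740) / (40.9 − 26.4)
  = 0.4273 / 14.50 = 0.02947 h⁻¹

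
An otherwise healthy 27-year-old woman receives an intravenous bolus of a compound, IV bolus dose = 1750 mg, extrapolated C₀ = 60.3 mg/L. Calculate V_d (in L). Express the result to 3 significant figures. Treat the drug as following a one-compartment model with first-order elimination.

Vd = Dose / C₀ = 1750 / 60.3 = 29.02 L

29.0 L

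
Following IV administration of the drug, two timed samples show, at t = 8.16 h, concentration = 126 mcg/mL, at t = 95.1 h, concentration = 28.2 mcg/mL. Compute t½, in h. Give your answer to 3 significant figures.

k = ln(C₁/C₂) / (t₂ − t₁) = ln(126/28.2) / (95.1 − 8.16)
  = 1.497 / 86.94 = 0.01722 h⁻¹
t½ = ln2 / k = 0.693147 / 0.01722 = 40.25 h

40.3 h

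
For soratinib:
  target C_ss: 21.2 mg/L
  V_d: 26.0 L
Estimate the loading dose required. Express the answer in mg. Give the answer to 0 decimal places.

LD = Css × Vd = 21.2 × 26.0 = 551.2 mg

551 mg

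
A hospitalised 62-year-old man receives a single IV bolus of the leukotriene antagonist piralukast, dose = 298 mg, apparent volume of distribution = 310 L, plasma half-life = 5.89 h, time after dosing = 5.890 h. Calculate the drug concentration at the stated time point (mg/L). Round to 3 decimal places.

0.481 mg/L

C₀ = Dose / Vd = 298.0 / 310 = 0.9613 mg/L
k = ln2 / t½ = 0.693147 / 5.89 = 0.1177 h⁻¹
t / t½ = 5.890 / 5.89 = 1 half-lives
C = C₀ × (1/2)^1 = 0.9613 × 0.5000 = 0.4807 mg/L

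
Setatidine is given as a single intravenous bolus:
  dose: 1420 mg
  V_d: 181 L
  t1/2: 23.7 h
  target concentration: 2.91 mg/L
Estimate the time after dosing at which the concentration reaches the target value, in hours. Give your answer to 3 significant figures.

33.9 h

C₀ = Dose / Vd = 1420 / 181 = 7.845 mg/L
k = ln2 / t½ = 0.693147 / 23.7 = 0.02925 h⁻¹
t = ln(C₀ / C) / k = ln(7.845 / 2.91) / 0.02925
  = ln(2.696) / 0.02925 = 0.9918 / 0.02925 = 33.91 h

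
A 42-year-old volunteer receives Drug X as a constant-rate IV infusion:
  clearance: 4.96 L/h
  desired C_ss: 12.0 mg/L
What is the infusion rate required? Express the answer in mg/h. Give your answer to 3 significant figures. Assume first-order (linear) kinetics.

At steady state, infusion rate R₀ = Css × CL = 12.0 × 4.960 = 59.52 mg/h

59.5 mg/h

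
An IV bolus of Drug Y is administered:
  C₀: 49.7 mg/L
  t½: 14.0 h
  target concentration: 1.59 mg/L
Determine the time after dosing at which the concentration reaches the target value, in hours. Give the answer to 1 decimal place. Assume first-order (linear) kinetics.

69.5 h

k = ln2 / t½ = 0.693147 / 14.0 = 0.04951 h⁻¹
t = ln(C₀ / C) / k = ln(49.70 / 1.59) / 0.04951
  = ln(31.26) / 0.04951 = 3.442 / 0.04951 = 69.52 h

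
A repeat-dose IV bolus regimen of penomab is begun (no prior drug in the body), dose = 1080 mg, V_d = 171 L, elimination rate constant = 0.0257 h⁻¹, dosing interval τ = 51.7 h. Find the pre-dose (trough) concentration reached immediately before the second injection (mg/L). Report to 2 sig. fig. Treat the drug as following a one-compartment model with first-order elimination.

1.7 mg/L

C₀ per dose = Dose / Vd = 1080 / 171 = 6.316 mg/L
Fraction remaining after one interval: r = e^(−kτ) = e^(−0.02570 × 51.7) = 0.2648
Before dose 2, 1 dose has been given (aged 1τ).
C_trough = C₀ × r = 6.316 × 0.2648 = 1.672 mg/L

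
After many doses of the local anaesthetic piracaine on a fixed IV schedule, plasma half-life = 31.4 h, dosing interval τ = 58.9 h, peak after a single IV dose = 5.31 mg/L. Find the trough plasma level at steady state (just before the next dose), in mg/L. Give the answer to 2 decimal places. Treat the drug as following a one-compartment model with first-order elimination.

k = ln2 / t½ = 0.693147 / 31.4 = 0.02207 h⁻¹
e^(−kτ) = e^(−0.02207 × 58.9) = 0.2726
Accumulation ratio R = 1 / (1 − e^(−kτ)) = 1 / (1 − 0.2726) = 1.375
Steady-state trough = C₀ × R × e^(−kτ) = 5.31 × 1.375 × 0.2726 = 1.990 mg/L

1.99 mg/L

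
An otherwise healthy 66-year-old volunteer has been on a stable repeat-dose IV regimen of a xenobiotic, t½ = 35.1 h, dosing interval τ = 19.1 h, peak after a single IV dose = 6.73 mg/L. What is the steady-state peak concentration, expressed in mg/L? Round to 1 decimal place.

k = ln2 / t½ = 0.693147 / 35.1 = 0.01975 h⁻¹
e^(−kτ) = e^(−0.01975 × 19.1) = 0.6858
Accumulation ratio R = 1 / (1 − e^(−kτ)) = 1 / (1 − 0.6858) = 3.183
Steady-state peak = C₀ × R = 6.73 × 3.183 = 21.42 mg/L

21.4 mg/L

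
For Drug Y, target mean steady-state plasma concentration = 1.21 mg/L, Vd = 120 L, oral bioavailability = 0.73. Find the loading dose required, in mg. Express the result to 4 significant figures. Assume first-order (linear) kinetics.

LD = Css × Vd / F = 1.21 × 120 / 0.73 = 198.9 mg

198.9 mg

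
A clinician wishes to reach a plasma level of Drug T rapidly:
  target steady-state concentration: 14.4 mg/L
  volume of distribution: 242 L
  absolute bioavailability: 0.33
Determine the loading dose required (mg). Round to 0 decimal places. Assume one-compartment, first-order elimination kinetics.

LD = Css × Vd / F = 14.4 × 242 / 0.33 = 10560 mg

10560 mg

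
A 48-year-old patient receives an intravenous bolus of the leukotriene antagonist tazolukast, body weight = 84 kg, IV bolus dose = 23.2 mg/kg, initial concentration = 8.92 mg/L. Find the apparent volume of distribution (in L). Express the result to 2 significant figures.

Dose = 23.2 × 84 = 1949 mg
Vd = Dose / C₀ = 1949 / 8.92 = 218.5 L

220 L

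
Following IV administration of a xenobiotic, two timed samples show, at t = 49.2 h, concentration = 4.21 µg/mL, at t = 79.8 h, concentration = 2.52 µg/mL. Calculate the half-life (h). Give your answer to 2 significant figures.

41 h

k = ln(C₁/C₂) / (t₂ − t₁) = ln(4.21/2.52) / (79.8 − 49.2)
  = 0.5132 / 30.60 = 0.01677 h⁻¹
t½ = ln2 / k = 0.693147 / 0.01677 = 41.33 h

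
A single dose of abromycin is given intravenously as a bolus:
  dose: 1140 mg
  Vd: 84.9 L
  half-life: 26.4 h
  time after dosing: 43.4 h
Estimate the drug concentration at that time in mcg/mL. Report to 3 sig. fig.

4.30 mcg/mL

C₀ = Dose / Vd = 1140 / 84.9 = 13.43 mg/L
k = ln2 / t½ = 0.693147 / 26.4 = 0.02626 h⁻¹
C = C₀ · e^(−k·t) = 13.43 × e^(−0.02626 × 43.4)
  = 13.43 × 0.3199 = 4.296 mg/L
(4.296 mg/L = 4.296 mcg/mL)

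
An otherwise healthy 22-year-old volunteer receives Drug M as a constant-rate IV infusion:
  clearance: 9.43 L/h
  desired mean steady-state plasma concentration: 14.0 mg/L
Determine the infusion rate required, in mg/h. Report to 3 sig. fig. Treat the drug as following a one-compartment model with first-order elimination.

132 mg/h

At steady state, infusion rate R₀ = Css × CL = 14.0 × 9.430 = 132.0 mg/h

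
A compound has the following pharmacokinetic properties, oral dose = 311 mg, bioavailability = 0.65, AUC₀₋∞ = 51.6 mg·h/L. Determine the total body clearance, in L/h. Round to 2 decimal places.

CL = F·Dose / AUC = 0.65 × 311 / 51.6 = 3.918 L/h

3.92 L/h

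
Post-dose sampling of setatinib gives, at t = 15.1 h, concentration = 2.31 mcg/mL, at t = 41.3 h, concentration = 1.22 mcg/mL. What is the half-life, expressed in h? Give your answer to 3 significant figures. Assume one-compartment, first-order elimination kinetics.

k = ln(C₁/C₂) / (t₂ − t₁) = ln(2.31/1.22) / (41.3 − 15.1)
  = 0.6384 / 26.20 = 0.02437 h⁻¹
t½ = ln2 / k = 0.693147 / 0.02437 = 28.44 h

28.4 h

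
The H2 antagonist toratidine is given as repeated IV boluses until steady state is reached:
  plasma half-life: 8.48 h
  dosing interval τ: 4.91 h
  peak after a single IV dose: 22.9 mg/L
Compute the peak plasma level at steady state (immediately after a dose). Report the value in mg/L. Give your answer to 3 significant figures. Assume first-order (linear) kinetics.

69.3 mg/L

k = ln2 / t½ = 0.693147 / 8.48 = 0.08174 h⁻¹
e^(−kτ) = e^(−0.08174 × 4.91) = 0.6694
Accumulation ratio R = 1 / (1 − e^(−kτ)) = 1 / (1 − 0.6694) = 3.025
Steady-state peak = C₀ × R = 22.9 × 3.025 = 69.27 mg/L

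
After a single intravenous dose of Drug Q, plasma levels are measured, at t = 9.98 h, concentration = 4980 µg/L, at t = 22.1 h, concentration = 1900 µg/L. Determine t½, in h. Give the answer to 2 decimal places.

k = ln(C₁/C₂) / (t₂ − t₁) = ln(4980/1900) / (22.1 − 9.98)
  = 0.9636 / 12.12 = 0.07950 h⁻¹
t½ = ln2 / k = 0.693147 / 0.07950 = 8.719 h

8.72 h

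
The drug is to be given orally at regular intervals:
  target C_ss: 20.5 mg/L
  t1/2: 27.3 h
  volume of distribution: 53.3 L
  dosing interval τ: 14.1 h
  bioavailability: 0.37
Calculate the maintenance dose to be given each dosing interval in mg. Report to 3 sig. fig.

k = ln2 / t½ = 0.693147 / 27.3 = 0.02539 h⁻¹
CL = k × Vd = 0.02539 × 53.3 = 1.353 L/h
At steady state, F × (Dose/τ) = Css × CL.
Dose = Css × CL × τ / F = 20.5 × 1.353 × 14.1 / 0.37 = 1057 mg

1060 mg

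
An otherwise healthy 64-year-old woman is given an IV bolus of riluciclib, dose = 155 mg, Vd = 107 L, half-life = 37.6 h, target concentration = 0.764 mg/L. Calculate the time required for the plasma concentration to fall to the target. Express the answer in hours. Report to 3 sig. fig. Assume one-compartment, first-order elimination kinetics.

34.7 h

C₀ = Dose / Vd = 155.0 / 107 = 1.449 mg/L
k = ln2 / t½ = 0.693147 / 37.6 = 0.01843 h⁻¹
t = ln(C₀ / C) / k = ln(1.449 / 0.764) / 0.01843
  = ln(1.897) / 0.01843 = 0.6403 / 0.01843 = 34.74 h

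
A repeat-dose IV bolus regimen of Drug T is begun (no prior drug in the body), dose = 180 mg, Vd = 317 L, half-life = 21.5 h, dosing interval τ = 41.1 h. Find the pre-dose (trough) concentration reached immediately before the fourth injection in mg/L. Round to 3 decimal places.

C₀ per dose = Dose / Vd = 180 / 317 = 0.5678 mg/L
k = ln2 / t½ = 0.693147 / 21.5 = 0.03224 h⁻¹
Fraction remaining after one interval: r = e^(−kτ) = e^(−0.03224 × 41.1) = 0.2658
Before dose 4, 3 doses have been given (aged 1τ, 2τ, 3τ).
C_trough = C₀ × (r + r² + … + r^3) = C₀ × r(1−r^3)/(1−r)
        = 0.5678 × 0.2658 × (1 − 0.01878) / (1 − 0.2658) = 0.2017 mg/L

0.202 mg/L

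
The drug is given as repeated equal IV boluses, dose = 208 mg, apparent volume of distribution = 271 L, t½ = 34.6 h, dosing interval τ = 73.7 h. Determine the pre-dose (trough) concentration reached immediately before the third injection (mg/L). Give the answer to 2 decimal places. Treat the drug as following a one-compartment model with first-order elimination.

C₀ per dose = Dose / Vd = 208 / 271 = 0.7675 mg/L
k = ln2 / t½ = 0.693147 / 34.6 = 0.02003 h⁻¹
Fraction remaining after one interval: r = e^(−kτ) = e^(−0.02003 × 73.7) = 0.2285
Before dose 3, 2 doses have been given (aged 1τ, 2τ).
C_trough = C₀ × (r + r²) = 0.7675 × (0.2285 + 0.05221) = 0.2154 mg/L

0.22 mg/L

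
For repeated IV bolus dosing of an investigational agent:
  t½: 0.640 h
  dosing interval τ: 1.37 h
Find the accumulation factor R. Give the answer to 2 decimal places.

1.29

k = ln2 / t½ = 0.693147 / 0.640 = 1.083 h⁻¹
e^(−kτ) = e^(−1.083 × 1.37) = 0.2268
Accumulation ratio R = 1 / (1 − e^(−kτ)) = 1 / (1 − 0.2268) = 1.293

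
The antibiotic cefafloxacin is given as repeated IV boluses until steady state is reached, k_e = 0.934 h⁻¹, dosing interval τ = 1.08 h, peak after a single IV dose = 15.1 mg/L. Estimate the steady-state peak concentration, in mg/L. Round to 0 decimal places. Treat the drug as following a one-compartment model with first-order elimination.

24 mg/L

e^(−kτ) = e^(−0.9340 × 1.08) = 0.3647
Accumulation ratio R = 1 / (1 − e^(−kτ)) = 1 / (1 − 0.3647) = 1.574
Steady-state peak = C₀ × R = 15.1 × 1.574 = 23.77 mg/L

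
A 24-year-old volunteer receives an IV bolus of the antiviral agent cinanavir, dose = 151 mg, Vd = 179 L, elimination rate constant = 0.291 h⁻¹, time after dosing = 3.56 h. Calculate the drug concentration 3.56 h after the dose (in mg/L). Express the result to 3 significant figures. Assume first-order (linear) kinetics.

0.299 mg/L

C₀ = Dose / Vd = 151.0 / 179 = 0.8436 mg/L
C = C₀ · e^(−k·t) = 0.8436 × e^(−0.2910 × 3.56)
  = 0.8436 × 0.3549 = 0.2994 mg/L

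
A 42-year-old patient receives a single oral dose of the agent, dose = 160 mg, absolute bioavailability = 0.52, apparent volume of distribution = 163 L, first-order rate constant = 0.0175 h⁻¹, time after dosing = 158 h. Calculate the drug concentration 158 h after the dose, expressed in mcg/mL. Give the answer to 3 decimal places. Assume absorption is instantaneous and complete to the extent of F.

Amount reaching circulation = F × Dose = 0.52 × 160.0 = 83.20 mg
C₀ = F·Dose / Vd = 83.20 / 163 = 0.5104 mg/L
C = C₀ · e^(−k·t) = 0.5104 × e^(−0.01750 × 158)
  = 0.5104 × 0.06298 = 0.03214 mg/L
(0.03214 mg/L = 0.03214 mcg/mL)

0.032 mcg/mL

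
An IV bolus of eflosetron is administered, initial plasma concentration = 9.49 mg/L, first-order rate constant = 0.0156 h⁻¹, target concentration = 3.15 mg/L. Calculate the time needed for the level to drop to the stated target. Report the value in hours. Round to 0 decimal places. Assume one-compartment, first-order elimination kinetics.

t = ln(C₀ / C) / k = ln(9.490 / 3.15) / 0.01560
  = ln(3.013) / 0.01560 = 1.103 / 0.01560 = 70.71 h

71 h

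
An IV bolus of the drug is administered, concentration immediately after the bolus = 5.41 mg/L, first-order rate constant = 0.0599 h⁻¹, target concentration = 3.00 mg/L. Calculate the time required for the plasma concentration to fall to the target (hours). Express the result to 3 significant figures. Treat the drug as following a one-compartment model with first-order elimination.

t = ln(C₀ / C) / k = ln(5.410 / 3.00) / 0.05990
  = ln(1.803) / 0.05990 = 0.5895 / 0.05990 = 9.841 h

9.84 h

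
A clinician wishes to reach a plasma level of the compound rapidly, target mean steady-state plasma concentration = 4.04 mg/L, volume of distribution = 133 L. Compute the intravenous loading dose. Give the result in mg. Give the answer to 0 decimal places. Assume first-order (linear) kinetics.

LD = Css × Vd = 4.04 × 133 = 537.3 mg

537 mg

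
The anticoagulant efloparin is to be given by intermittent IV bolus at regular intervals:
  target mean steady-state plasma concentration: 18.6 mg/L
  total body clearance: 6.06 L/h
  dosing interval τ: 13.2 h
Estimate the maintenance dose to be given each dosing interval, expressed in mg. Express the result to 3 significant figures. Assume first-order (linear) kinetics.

At steady state, Dose/τ = Css × CL.
Dose = Css × CL × τ = 18.6 × 6.060 × 13.2 = 1488 mg

1490 mg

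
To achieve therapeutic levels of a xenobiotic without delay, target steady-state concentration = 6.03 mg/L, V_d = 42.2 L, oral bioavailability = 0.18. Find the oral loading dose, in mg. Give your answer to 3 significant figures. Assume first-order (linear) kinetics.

1410 mg

LD = Css × Vd / F = 6.03 × 42.2 / 0.18 = 1414 mg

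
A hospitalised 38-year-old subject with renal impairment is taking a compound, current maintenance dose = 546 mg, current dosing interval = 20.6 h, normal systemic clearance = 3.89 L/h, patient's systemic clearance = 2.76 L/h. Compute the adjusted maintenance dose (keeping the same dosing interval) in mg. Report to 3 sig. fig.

387 mg

To keep the same average steady-state level, dosing rate must scale with clearance.
CL ratio = 2.76 / 3.89 = 0.7095
New dose (same interval) = 546 × 0.7095 = 387.4 mg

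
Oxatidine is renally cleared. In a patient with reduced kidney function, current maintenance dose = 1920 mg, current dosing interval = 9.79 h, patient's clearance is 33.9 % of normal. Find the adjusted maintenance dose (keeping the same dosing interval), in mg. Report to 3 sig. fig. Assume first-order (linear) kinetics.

To keep the same average steady-state level, dosing rate must scale with clearance.
CL ratio = 33.9 / 100 = 0.3390
New dose (same interval) = 1920 × 0.3390 = 650.9 mg

651 mg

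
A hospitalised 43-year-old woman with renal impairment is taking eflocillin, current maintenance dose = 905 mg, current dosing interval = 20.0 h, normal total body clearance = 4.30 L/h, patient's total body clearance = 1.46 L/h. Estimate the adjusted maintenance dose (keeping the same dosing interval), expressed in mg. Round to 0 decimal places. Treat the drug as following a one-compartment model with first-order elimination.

307 mg

To keep the same average steady-state level, dosing rate must scale with clearance.
CL ratio = 1.46 / 4.30 = 0.3395
New dose (same interval) = 905 × 0.3395 = 307.2 mg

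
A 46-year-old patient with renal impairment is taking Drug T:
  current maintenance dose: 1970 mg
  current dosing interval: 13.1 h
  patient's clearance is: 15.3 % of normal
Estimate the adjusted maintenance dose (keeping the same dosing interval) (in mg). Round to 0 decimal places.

301 mg

To keep the same average steady-state level, dosing rate must scale with clearance.
CL ratio = 15.3 / 100 = 0.1530
New dose (same interval) = 1970 × 0.1530 = 301.4 mg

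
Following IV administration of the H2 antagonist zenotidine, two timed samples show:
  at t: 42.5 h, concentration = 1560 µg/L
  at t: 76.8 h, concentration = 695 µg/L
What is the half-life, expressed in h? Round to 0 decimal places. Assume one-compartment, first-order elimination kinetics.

29 h

k = ln(C₁/C₂) / (t₂ − t₁) = ln(1560/695) / (76.8 − 42.5)
  = 0.8085 / 34.30 = 0.02357 h⁻¹
t½ = ln2 / k = 0.693147 / 0.02357 = 29.41 h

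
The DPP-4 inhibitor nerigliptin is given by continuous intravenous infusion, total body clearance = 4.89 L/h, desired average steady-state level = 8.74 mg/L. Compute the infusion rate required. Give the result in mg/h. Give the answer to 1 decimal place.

42.7 mg/h

At steady state, infusion rate R₀ = Css × CL = 8.74 × 4.890 = 42.74 mg/h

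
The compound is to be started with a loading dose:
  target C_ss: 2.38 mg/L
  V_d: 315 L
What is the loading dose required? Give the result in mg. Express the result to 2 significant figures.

LD = Css × Vd = 2.38 × 315 = 749.7 mg

750 mg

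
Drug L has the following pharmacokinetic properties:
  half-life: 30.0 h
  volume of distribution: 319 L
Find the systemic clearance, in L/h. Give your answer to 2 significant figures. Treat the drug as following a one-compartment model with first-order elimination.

k = ln2 / t½ = 0.693147 / 30.0 = 0.02310 h⁻¹
CL = k × Vd = 0.02310 × 319 = 7.369 L/h

7.4 L/h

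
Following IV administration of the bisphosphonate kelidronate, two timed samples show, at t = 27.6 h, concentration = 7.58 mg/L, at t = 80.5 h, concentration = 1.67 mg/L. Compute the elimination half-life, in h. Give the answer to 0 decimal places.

k = ln(C₁/C₂) / (t₂ − t₁) = ln(7.58/1.67) / (80.5 − 27.6)
  = 1.513 / 52.90 = 0.02860 h⁻¹
t½ = ln2 / k = 0.693147 / 0.02860 = 24.24 h

24 h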